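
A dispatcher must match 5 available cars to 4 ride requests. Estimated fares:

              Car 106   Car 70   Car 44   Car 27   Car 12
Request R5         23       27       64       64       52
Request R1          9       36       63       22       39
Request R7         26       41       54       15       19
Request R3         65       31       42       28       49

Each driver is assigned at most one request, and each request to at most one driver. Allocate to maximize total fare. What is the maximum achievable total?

Maximum total: $233

Optimal: Car 27→Request R5 ($64), Car 44→Request R1 ($63), Car 70→Request R7 ($41), Car 106→Request R3 ($65) — total 64+63+41+65 = $233.
Max-entry greedy (repeatedly take the single best remaining cell) gives $209, worse by 24.
Next-best assignment: Car 27→Request R5, Car 12→Request R1, Car 44→Request R7, Car 106→Request R3 = $222.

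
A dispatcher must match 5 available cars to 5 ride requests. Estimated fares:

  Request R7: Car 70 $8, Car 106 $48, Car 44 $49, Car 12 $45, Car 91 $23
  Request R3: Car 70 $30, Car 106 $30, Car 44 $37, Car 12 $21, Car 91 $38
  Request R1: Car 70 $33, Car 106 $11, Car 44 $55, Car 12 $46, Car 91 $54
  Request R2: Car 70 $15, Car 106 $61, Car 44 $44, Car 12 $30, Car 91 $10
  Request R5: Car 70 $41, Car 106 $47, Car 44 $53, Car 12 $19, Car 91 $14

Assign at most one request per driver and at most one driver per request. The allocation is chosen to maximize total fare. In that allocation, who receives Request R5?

Treat this as an assignment problem: match each driver to one request.
Optimal: Car 70→Request R3 ($30), Car 106→Request R2 ($61), Car 44→Request R5 ($53), Car 12→Request R7 ($45), Car 91→Request R1 ($54) — total 30+61+53+45+54 = $243.
Max-entry greedy (repeatedly take the single best remaining cell) gives $240, worse by 3.
Next-best assignment: Car 70→Request R5, Car 106→Request R2, Car 44→Request R1, Car 12→Request R7, Car 91→Request R3 = $240.
No other one-to-one assignment exceeds $243.
Car 44's own top request is Request R1 ($55), but forcing Car 44→Request R1 and reassigning the rest optimally gives only $240 — worse by 3.

Car 44 receives Request R5.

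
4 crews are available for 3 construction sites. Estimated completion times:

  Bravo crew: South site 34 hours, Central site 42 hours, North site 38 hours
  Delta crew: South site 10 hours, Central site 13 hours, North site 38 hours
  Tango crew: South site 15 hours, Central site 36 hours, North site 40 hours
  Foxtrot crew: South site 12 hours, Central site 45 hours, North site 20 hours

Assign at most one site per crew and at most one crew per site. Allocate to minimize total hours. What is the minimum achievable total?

Minimum total: 48 hours

This is the linear assignment problem.
Optimal: Tango crew→South site (15 hours), Delta crew→Central site (13 hours), Foxtrot crew→North site (20 hours) — total 15+13+20 = 48 hours.
Column-greedy (each site in turn goes to its cheapest remaining crew) gives 66 hours, worse by 18.
No other one-to-one assignment undercuts 48 hours.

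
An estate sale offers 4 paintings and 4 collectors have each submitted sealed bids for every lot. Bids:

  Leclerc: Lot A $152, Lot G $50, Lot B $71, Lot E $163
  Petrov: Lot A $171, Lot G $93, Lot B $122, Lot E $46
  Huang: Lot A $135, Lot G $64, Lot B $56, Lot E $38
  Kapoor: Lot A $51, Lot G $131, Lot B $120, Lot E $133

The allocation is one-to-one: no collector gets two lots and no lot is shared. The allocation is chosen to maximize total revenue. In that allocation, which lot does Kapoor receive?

Kapoor receives Lot G.

Treat this as an assignment problem: match each collector to one lot.
Optimal: Leclerc→Lot E ($163), Petrov→Lot B ($122), Huang→Lot A ($135), Kapoor→Lot G ($131) — total 163+122+135+131 = $551.
Column-greedy (each lot in turn goes to its best remaining collector) gives $411, worse by 140.
Next-best assignment: Leclerc→Lot E, Petrov→Lot A, Huang→Lot B, Kapoor→Lot G = $521.
Kapoor's own top lot is Lot E ($133), but forcing Kapoor→Lot E and reassigning the rest optimally gives only $471 — worse by 80.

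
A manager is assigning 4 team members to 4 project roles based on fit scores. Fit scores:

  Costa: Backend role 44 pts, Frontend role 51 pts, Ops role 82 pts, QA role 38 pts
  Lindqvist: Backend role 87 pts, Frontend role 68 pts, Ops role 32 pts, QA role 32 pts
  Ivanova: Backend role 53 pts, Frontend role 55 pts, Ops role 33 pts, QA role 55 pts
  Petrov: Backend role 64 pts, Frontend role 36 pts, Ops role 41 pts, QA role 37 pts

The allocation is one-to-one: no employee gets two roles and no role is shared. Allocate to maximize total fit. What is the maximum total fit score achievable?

Maximum total: 269 pts

Optimal: Costa→Ops role (82 pts), Lindqvist→Frontend role (68 pts), Ivanova→QA role (55 pts), Petrov→Backend role (64 pts) — total 82+68+55+64 = 269 pts.
Row-greedy (each employee in turn takes its best remaining role) gives 261 pts, worse by 8.
Next-best assignment: Costa→Ops role, Lindqvist→Backend role, Ivanova→Frontend role, Petrov→QA role = 261 pts.
No other one-to-one assignment exceeds 269 pts.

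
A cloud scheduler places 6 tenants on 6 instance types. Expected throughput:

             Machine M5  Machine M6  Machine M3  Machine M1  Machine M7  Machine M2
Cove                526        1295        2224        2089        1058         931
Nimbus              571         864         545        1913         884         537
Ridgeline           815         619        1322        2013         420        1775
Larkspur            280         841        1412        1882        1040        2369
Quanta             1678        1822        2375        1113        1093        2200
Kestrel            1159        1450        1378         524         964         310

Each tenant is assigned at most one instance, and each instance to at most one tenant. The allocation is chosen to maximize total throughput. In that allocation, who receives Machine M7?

Optimal: Cove→Machine M3 (2224 ops/s), Nimbus→Machine M7 (884 ops/s), Ridgeline→Machine M1 (2013 ops/s), Larkspur→Machine M2 (2369 ops/s), Quanta→Machine M5 (1678 ops/s), Kestrel→Machine M6 (1450 ops/s) — total 2224+884+2013+2369+1678+1450 = 10618 ops/s.
Row-greedy (each tenant in turn takes its best remaining instance) gives 9933 ops/s, worse by 685.
Next-best assignment: Cove→Machine M3, Nimbus→Machine M7, Ridgeline→Machine M1, Larkspur→Machine M2, Quanta→Machine M6, Kestrel→Machine M5 = 10471 ops/s.
Checked against all permutations: 10618 ops/s is optimal.
Nimbus's own top instance is Machine M1 (1913 ops/s), but forcing Nimbus→Machine M1 and reassigning the rest optimally gives only 10107 ops/s — worse by 511.

Nimbus receives Machine M7.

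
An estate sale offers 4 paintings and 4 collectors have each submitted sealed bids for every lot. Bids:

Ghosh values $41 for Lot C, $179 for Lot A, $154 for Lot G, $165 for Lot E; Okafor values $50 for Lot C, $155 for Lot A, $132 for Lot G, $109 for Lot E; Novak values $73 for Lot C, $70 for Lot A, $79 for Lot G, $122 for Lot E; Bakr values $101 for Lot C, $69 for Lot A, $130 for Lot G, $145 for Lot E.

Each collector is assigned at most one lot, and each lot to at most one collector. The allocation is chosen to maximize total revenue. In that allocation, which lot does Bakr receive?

Optimal: Ghosh→Lot A ($179), Okafor→Lot G ($132), Novak→Lot E ($122), Bakr→Lot C ($101) — total 179+132+122+101 = $534.
Max-entry greedy (repeatedly take the single best remaining cell) gives $529, worse by 5.
Bakr's own top lot is Lot E ($145), but forcing Bakr→Lot E and reassigning the rest optimally gives only $529 — worse by 5.

Bakr receives Lot C.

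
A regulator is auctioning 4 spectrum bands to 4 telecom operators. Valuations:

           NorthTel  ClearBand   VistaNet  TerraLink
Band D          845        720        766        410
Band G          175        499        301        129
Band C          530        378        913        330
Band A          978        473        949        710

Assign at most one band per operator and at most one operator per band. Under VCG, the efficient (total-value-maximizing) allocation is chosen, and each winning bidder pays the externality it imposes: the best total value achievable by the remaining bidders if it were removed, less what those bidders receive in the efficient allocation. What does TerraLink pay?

TerraLink pays $354M.

Efficient allocation: NorthTel→Band D ($845M), ClearBand→Band G ($499M), VistaNet→Band C ($913M), TerraLink→Band A ($710M); total welfare W = $2967M.
TerraLink receives Band A at value $710M, so the others get W − 710 = $2257M.
Without TerraLink: best allocation of the remaining 3 bidders over all 4 bands is NorthTel→Band A ($978M), ClearBand→Band D ($720M), VistaNet→Band C ($913M), total $2611M.
VCG payment = (others' best without TerraLink) − (others' welfare with TerraLink) = 2611 − 2257 = $354M.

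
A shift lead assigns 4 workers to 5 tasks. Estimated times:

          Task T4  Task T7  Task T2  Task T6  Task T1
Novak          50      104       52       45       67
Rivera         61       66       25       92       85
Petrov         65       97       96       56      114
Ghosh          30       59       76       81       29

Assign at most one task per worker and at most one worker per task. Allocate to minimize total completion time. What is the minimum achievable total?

Optimal: Novak→Task T4 (50 min), Rivera→Task T2 (25 min), Petrov→Task T6 (56 min), Ghosh→Task T1 (29 min) — total 50+25+56+29 = 160 min.
Column-greedy (each task in turn goes to its cheapest remaining worker) gives 204 min, worse by 44.
Swapping Ghosh↔Novak (Ghosh→Task T4 30 min, Novak→Task T1 67 min) adds 18.
No other one-to-one assignment undercuts 160 min.

Min total: 160 min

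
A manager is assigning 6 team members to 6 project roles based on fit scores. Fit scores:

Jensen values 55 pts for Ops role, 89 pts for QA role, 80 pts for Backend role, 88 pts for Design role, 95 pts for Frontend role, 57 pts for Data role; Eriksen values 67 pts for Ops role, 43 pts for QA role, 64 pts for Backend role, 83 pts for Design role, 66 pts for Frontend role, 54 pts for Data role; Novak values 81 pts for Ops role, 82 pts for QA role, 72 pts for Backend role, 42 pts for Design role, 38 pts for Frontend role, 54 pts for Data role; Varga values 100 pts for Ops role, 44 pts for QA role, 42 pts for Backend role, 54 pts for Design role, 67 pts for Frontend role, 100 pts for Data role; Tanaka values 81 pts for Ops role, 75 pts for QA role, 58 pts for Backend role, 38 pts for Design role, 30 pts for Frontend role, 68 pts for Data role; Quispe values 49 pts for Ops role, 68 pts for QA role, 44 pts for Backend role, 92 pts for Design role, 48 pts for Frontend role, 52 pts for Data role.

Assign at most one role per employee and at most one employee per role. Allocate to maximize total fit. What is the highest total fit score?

This is the linear assignment problem.
Optimal: Jensen→Frontend role (95 pts), Eriksen→Backend role (64 pts), Novak→QA role (82 pts), Varga→Data role (100 pts), Tanaka→Ops role (81 pts), Quispe→Design role (92 pts) — total 95+64+82+100+81+92 = 514 pts.
Next-best assignment: Jensen→Frontend role, Eriksen→Backend role, Novak→Ops role, Varga→Data role, Tanaka→QA role, Quispe→Design role = 507 pts.

Maximum total: 514 pts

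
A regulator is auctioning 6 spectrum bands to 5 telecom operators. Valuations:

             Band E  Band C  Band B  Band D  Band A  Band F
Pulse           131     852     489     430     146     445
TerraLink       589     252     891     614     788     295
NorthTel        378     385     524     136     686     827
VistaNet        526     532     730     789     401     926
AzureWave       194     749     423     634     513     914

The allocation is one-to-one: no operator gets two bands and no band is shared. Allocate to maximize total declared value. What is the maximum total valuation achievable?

Maximum total: $4132M

This is a one-to-one assignment (maximum-weight bipartite matching).
Optimal: Pulse→Band C ($852M), TerraLink→Band B ($891M), NorthTel→Band A ($686M), VistaNet→Band D ($789M), AzureWave→Band F ($914M) — total 852+891+686+789+914 = $4132M.
Next-best assignment: Pulse→Band C, TerraLink→Band B, NorthTel→Band A, VistaNet→Band F, AzureWave→Band D = $3989M.
Every other assignment is strictly worse.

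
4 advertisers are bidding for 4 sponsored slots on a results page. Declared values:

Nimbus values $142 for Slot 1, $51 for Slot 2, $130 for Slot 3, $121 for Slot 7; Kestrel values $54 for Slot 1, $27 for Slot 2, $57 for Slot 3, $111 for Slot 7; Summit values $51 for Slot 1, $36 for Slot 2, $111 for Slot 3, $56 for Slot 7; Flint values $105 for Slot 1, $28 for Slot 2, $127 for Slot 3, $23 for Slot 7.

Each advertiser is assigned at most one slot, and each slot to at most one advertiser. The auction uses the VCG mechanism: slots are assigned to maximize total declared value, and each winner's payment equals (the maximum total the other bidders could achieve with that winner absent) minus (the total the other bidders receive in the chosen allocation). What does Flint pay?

Efficient allocation: Nimbus→Slot 1 ($142), Kestrel→Slot 7 ($111), Summit→Slot 2 ($36), Flint→Slot 3 ($127); total welfare W = $416.
Flint receives Slot 3 at value $127, so the others get W − 127 = $289.
Without Flint: best allocation of the remaining 3 bidders over all 4 slots is Nimbus→Slot 1 ($142), Kestrel→Slot 7 ($111), Summit→Slot 3 ($111), total $364.
VCG payment = (others' best without Flint) − (others' welfare with Flint) = 364 − 289 = $75.

Flint pays $75.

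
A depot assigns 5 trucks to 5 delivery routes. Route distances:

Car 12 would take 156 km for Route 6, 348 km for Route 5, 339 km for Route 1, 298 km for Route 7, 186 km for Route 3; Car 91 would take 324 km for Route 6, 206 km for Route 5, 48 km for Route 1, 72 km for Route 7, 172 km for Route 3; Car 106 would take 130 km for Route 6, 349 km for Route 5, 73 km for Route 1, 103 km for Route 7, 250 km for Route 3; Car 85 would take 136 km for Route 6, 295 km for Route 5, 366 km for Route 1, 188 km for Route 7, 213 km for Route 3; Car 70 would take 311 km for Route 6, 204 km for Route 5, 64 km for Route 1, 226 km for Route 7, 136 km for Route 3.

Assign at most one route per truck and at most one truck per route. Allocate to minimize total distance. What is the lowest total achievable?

Min total: 671 km

This is a one-to-one assignment (minimum-cost bipartite matching).
Optimal: Car 12→Route 3 (186 km), Car 91→Route 7 (72 km), Car 106→Route 1 (73 km), Car 85→Route 6 (136 km), Car 70→Route 5 (204 km) — total 186+72+73+136+204 = 671 km.
Row-greedy (each truck in turn takes its cheapest remaining route) gives 724 km, worse by 53.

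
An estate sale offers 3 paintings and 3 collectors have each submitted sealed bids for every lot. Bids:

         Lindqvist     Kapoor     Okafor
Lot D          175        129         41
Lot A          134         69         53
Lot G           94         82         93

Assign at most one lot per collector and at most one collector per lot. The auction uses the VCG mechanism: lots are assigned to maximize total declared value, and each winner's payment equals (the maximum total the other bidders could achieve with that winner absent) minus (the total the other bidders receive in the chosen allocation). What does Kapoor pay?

Kapoor pays $41.

Efficient allocation: Lindqvist→Lot A ($134), Kapoor→Lot D ($129), Okafor→Lot G ($93); total welfare W = $356.
Kapoor receives Lot D at value $129, so the others get W − 129 = $227.
Without Kapoor: best allocation of the remaining 2 bidders over all 3 lots is Lindqvist→Lot D ($175), Okafor→Lot G ($93), total $268.
VCG payment = (others' best without Kapoor) − (others' welfare with Kapoor) = 268 − 227 = $41.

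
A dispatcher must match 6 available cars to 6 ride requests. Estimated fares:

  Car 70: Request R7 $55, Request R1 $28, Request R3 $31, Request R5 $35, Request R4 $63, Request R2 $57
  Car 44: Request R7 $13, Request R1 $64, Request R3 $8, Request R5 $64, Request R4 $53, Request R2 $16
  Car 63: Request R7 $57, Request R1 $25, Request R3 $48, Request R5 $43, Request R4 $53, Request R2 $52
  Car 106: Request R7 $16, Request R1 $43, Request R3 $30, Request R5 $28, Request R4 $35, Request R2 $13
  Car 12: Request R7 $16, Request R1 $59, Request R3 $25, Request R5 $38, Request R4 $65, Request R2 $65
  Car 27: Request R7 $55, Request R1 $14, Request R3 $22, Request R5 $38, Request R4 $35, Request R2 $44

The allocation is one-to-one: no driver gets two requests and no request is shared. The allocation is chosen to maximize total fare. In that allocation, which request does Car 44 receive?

Optimal: Car 70→Request R4 ($63), Car 44→Request R5 ($64), Car 63→Request R3 ($48), Car 106→Request R1 ($43), Car 12→Request R2 ($65), Car 27→Request R7 ($55) — total 63+64+48+43+65+55 = $338.
Column-greedy (each request in turn goes to its best remaining driver) gives $269, worse by 69.
Car 44's own top request is Request R1 ($64), but forcing Car 44→Request R1 and reassigning the rest optimally gives only $323 — worse by 15.

Car 44 receives Request R5.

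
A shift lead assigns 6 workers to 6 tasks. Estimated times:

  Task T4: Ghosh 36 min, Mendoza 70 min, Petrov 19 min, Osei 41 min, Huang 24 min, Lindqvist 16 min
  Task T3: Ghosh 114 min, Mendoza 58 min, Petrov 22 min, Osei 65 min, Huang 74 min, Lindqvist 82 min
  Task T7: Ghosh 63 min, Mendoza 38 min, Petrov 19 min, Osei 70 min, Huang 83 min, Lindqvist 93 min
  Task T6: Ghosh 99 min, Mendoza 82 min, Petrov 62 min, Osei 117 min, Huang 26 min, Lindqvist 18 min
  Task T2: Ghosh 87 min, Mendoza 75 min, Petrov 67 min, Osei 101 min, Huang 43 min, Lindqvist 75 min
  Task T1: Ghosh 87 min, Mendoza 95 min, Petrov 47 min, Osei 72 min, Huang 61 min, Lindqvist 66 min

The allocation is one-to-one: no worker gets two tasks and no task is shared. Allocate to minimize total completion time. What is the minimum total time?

Min total: 229 min

Optimal: Ghosh→Task T4 (36 min), Mendoza→Task T7 (38 min), Petrov→Task T3 (22 min), Osei→Task T1 (72 min), Huang→Task T2 (43 min), Lindqvist→Task T6 (18 min) — total 36+38+22+72+43+18 = 229 min.
Row-greedy (each worker in turn takes its cheapest remaining task) gives 269 min, worse by 40.
Next-best assignment: Ghosh→Task T4, Mendoza→Task T3, Petrov→Task T7, Osei→Task T1, Huang→Task T2, Lindqvist→Task T6 = 246 min.
Swapping Osei↔Mendoza (Osei→Task T7 70 min, Mendoza→Task T1 95 min) adds 55.
Every other assignment is strictly worse.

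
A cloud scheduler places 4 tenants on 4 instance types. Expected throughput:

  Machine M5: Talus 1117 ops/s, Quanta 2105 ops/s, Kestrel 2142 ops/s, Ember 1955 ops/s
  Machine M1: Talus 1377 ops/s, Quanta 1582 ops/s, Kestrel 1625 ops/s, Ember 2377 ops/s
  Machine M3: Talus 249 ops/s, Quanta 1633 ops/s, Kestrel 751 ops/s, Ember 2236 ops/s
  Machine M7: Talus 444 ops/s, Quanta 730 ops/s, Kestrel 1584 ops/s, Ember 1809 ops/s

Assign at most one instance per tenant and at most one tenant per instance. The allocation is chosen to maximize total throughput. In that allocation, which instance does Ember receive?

Optimal: Talus→Machine M1 (1377 ops/s), Quanta→Machine M5 (2105 ops/s), Kestrel→Machine M7 (1584 ops/s), Ember→Machine M3 (2236 ops/s) — total 1377+2105+1584+2236 = 7302 ops/s.
Max-entry greedy (repeatedly take the single best remaining cell) gives 6596 ops/s, worse by 706.
Swapping Quanta↔Ember (Quanta→Machine M3 1633 ops/s, Ember→Machine M5 1955 ops/s) loses 753.
No other one-to-one assignment exceeds 7302 ops/s.
Ember's own top instance is Machine M1 (2377 ops/s), but forcing Ember→Machine M1 and reassigning the rest optimally gives only 6711 ops/s — worse by 591.

Ember receives Machine M3.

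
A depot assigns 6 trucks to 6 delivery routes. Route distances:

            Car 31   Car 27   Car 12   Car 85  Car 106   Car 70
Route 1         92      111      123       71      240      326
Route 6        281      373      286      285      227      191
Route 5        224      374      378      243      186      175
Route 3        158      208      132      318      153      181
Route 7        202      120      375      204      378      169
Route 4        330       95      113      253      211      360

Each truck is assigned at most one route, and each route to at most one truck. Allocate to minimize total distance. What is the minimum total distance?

Optimal: Car 31→Route 3 (158 km), Car 27→Route 7 (120 km), Car 12→Route 4 (113 km), Car 85→Route 1 (71 km), Car 106→Route 5 (186 km), Car 70→Route 6 (191 km) — total 158+120+113+71+186+191 = 839 km.
Column-greedy (each route in turn goes to its cheapest remaining truck) gives 1030 km, worse by 191.

Minimum total: 839 km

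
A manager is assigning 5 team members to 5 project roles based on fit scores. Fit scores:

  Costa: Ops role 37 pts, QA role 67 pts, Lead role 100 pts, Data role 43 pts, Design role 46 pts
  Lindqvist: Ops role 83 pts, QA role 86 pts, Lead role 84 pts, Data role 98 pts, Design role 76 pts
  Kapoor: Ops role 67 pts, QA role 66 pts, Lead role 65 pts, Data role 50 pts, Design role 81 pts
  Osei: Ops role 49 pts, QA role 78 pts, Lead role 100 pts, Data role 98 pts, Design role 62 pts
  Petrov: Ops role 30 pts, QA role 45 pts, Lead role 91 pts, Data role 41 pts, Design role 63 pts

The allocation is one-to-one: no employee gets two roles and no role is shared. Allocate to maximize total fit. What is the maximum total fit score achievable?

Max total: 420 pts

This is a one-to-one assignment (maximum-weight bipartite matching).
Optimal: Costa→QA role (67 pts), Lindqvist→Ops role (83 pts), Kapoor→Design role (81 pts), Osei→Data role (98 pts), Petrov→Lead role (91 pts) — total 67+83+81+98+91 = 420 pts.
Max-entry greedy (repeatedly take the single best remaining cell) gives 387 pts, worse by 33.
Swapping Lindqvist↔Osei (Lindqvist→Data role 98 pts, Osei→Ops role 49 pts) loses 34.
Checked against all permutations: 420 pts is optimal.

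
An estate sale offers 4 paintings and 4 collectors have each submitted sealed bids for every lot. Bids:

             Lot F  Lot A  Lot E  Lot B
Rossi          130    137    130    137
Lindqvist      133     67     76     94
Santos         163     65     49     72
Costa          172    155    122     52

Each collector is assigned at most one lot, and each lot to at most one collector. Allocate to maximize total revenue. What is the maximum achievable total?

Optimal: Rossi→Lot E ($130), Lindqvist→Lot B ($94), Santos→Lot F ($163), Costa→Lot A ($155) — total 130+94+163+155 = $542.
Row-greedy (each collector in turn takes its best remaining lot) gives $464, worse by 78.
Next-best assignment: Rossi→Lot B, Lindqvist→Lot E, Santos→Lot F, Costa→Lot A = $531.

Max total: $542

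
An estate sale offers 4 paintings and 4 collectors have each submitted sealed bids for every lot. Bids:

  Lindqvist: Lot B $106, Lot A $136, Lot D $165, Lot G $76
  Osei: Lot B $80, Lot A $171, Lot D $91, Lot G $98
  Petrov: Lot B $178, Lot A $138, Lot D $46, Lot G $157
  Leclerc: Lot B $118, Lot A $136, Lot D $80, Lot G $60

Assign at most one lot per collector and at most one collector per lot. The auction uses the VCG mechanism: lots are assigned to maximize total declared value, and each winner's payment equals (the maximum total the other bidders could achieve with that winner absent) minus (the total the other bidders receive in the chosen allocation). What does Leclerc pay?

Leclerc pays $21.

Efficient allocation: Lindqvist→Lot D ($165), Osei→Lot A ($171), Petrov→Lot G ($157), Leclerc→Lot B ($118); total welfare W = $611.
Leclerc receives Lot B at value $118, so the others get W − 118 = $493.
Without Leclerc: best allocation of the remaining 3 bidders over all 4 lots is Lindqvist→Lot D ($165), Osei→Lot A ($171), Petrov→Lot B ($178), total $514.
VCG payment = (others' best without Leclerc) − (others' welfare with Leclerc) = 514 − 493 = $21.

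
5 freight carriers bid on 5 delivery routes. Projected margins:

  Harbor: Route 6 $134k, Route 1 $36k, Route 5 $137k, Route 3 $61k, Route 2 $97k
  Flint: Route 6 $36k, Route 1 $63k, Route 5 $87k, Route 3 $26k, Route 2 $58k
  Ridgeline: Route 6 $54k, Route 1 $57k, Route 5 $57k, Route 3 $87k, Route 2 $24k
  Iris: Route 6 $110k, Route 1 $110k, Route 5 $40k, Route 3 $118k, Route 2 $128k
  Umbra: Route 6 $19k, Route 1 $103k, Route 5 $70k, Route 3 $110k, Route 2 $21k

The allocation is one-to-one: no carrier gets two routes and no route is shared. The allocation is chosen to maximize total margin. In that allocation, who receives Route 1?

Optimal: Harbor→Route 6 ($134k), Flint→Route 5 ($87k), Ridgeline→Route 3 ($87k), Iris→Route 2 ($128k), Umbra→Route 1 ($103k) — total 134+87+87+128+103 = $539k.
Row-greedy (each carrier in turn takes its best remaining route) gives $434k, worse by 105.
Swapping Umbra↔Harbor (Umbra→Route 6 $19k, Harbor→Route 1 $36k) loses 182.
Umbra's own top route is Route 3 ($110k), but forcing Umbra→Route 3 and reassigning the rest optimally gives only $516k — worse by 23.

Umbra receives Route 1.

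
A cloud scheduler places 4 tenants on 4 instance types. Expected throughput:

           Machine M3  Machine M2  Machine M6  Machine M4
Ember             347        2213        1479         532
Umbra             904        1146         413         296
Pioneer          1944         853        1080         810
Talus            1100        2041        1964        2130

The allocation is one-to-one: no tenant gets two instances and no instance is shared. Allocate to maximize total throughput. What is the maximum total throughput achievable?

Max total: 6700 ops/s

Optimal: Ember→Machine M2 (2213 ops/s), Umbra→Machine M6 (413 ops/s), Pioneer→Machine M3 (1944 ops/s), Talus→Machine M4 (2130 ops/s) — total 2213+413+1944+2130 = 6700 ops/s.
Row-greedy (each tenant in turn takes its best remaining instance) gives 6327 ops/s, worse by 373.
Next-best assignment: Ember→Machine M6, Umbra→Machine M2, Pioneer→Machine M3, Talus→Machine M4 = 6699 ops/s.
Swapping Ember↔Pioneer (Ember→Machine M3 347 ops/s, Pioneer→Machine M2 853 ops/s) loses 2957.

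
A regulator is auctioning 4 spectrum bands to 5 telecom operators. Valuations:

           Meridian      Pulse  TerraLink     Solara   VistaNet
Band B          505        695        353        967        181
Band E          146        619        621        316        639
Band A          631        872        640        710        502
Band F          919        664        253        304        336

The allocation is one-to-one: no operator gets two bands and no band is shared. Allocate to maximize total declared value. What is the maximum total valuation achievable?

This is a one-to-one assignment (maximum-weight bipartite matching).
Optimal: Solara→Band B ($967M), VistaNet→Band E ($639M), Pulse→Band A ($872M), Meridian→Band F ($919M) — total 967+639+872+919 = $3397M.
Row-greedy (each operator in turn takes its best remaining band) gives $3379M, worse by 18.
Next-best assignment: Solara→Band B, TerraLink→Band E, Pulse→Band A, Meridian→Band F = $3379M.

Max total: $3397M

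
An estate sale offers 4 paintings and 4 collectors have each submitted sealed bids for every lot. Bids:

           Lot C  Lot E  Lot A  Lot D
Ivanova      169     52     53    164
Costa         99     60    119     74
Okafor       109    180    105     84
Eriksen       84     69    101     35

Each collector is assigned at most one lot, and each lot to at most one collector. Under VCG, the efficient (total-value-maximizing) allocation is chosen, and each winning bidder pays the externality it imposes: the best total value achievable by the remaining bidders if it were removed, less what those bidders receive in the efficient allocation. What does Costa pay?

Costa pays $22.

Efficient allocation: Ivanova→Lot D ($164), Costa→Lot A ($119), Okafor→Lot E ($180), Eriksen→Lot C ($84); total welfare W = $547.
Costa receives Lot A at value $119, so the others get W − 119 = $428.
Without Costa: best allocation of the remaining 3 bidders over all 4 lots is Ivanova→Lot C ($169), Okafor→Lot E ($180), Eriksen→Lot A ($101), total $450.
VCG payment = (others' best without Costa) − (others' welfare with Costa) = 450 − 428 = $22.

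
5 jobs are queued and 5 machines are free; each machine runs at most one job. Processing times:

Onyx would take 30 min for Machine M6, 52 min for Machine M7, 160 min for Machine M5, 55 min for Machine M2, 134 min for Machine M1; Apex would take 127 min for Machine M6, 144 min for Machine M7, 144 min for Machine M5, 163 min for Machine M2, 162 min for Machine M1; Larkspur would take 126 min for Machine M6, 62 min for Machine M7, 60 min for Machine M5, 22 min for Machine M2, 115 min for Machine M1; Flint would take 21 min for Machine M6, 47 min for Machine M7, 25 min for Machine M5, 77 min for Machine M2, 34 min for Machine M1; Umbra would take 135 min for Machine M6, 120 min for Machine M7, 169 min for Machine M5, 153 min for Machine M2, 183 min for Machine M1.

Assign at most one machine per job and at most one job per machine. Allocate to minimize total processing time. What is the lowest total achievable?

This is the linear assignment problem.
Optimal: Onyx→Machine M6 (30 min), Apex→Machine M5 (144 min), Larkspur→Machine M2 (22 min), Flint→Machine M1 (34 min), Umbra→Machine M7 (120 min) — total 30+144+22+34+120 = 350 min.
Row-greedy (each job in turn takes its cheapest remaining machine) gives 404 min, worse by 54.
Swapping Umbra↔Larkspur (Umbra→Machine M2 153 min, Larkspur→Machine M7 62 min) adds 73.
No other one-to-one assignment undercuts 350 min.

Min total: 350 min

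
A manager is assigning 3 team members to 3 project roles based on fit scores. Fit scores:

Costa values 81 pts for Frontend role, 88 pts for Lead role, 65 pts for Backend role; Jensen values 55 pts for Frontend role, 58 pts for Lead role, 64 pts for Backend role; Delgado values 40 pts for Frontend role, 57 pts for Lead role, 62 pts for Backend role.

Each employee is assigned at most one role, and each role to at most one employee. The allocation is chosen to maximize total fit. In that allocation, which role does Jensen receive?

Optimal: Costa→Lead role (88 pts), Jensen→Frontend role (55 pts), Delgado→Backend role (62 pts) — total 88+55+62 = 205 pts.
Row-greedy (each employee in turn takes its best remaining role) gives 192 pts, worse by 13.
Next-best assignment: Costa→Frontend role, Jensen→Backend role, Delgado→Lead role = 202 pts.
Swapping Delgado↔Costa (Delgado→Lead role 57 pts, Costa→Backend role 65 pts) loses 28.
Jensen's own top role is Backend role (64 pts), but forcing Jensen→Backend role and reassigning the rest optimally gives only 202 pts — worse by 3.

Jensen receives Frontend role.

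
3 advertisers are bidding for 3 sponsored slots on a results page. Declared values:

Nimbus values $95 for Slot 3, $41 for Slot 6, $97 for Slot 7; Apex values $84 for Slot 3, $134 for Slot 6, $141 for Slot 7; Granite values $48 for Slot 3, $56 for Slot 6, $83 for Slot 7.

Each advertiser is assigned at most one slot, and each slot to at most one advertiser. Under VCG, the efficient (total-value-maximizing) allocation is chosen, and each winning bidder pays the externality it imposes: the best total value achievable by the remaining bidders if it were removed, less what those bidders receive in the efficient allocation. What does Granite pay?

Granite pays $7.

Efficient allocation: Nimbus→Slot 3 ($95), Apex→Slot 6 ($134), Granite→Slot 7 ($83); total welfare W = $312.
Granite receives Slot 7 at value $83, so the others get W − 83 = $229.
Without Granite: best allocation of the remaining 2 bidders over all 3 slots is Nimbus→Slot 3 ($95), Apex→Slot 7 ($141), total $236.
VCG payment = (others' best without Granite) − (others' welfare with Granite) = 236 − 229 = $7.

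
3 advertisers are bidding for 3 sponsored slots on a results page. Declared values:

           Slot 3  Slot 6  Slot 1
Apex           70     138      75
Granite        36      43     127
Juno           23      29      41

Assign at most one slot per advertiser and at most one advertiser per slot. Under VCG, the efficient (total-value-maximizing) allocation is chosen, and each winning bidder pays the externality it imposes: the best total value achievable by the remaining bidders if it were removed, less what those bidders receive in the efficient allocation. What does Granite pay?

Efficient allocation: Apex→Slot 6 ($138), Granite→Slot 1 ($127), Juno→Slot 3 ($23); total welfare W = $288.
Granite receives Slot 1 at value $127, so the others get W − 127 = $161.
Without Granite: best allocation of the remaining 2 bidders over all 3 slots is Apex→Slot 6 ($138), Juno→Slot 1 ($41), total $179.
VCG payment = (others' best without Granite) − (others' welfare with Granite) = 179 − 161 = $18.

Granite pays $18.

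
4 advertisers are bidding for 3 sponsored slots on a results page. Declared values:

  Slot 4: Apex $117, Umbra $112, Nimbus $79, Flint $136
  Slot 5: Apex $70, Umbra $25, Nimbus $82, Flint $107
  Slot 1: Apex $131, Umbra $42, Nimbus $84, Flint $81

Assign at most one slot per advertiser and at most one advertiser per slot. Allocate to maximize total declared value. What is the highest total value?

Max total: $350

This is the linear assignment problem.
Optimal: Umbra→Slot 4 ($112), Flint→Slot 5 ($107), Apex→Slot 1 ($131) — total 112+107+131 = $350.
Row-greedy (each advertiser in turn takes its best remaining slot) gives $325, worse by 25.
Next-best assignment: Flint→Slot 4, Nimbus→Slot 5, Apex→Slot 1 = $349.
No other one-to-one assignment exceeds $350.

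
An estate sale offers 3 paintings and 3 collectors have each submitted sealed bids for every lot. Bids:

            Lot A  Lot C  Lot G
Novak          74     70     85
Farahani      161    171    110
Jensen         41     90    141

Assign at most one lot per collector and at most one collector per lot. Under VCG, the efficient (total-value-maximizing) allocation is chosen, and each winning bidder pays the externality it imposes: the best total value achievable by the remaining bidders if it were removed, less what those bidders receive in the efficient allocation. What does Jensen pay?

Efficient allocation: Novak→Lot A ($74), Farahani→Lot C ($171), Jensen→Lot G ($141); total welfare W = $386.
Jensen receives Lot G at value $141, so the others get W − 141 = $245.
Without Jensen: best allocation of the remaining 2 bidders over all 3 lots is Novak→Lot G ($85), Farahani→Lot C ($171), total $256.
VCG payment = (others' best without Jensen) − (others' welfare with Jensen) = 256 − 245 = $11.

Jensen pays $11.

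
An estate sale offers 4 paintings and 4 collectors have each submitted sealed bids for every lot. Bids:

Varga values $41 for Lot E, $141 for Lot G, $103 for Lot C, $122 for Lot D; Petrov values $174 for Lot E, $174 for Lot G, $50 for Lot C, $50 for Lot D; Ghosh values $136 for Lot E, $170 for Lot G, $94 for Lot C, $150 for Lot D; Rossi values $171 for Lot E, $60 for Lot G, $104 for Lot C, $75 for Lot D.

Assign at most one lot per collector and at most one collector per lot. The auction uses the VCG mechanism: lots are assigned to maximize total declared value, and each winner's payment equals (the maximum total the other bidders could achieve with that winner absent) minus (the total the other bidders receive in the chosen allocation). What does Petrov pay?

Efficient allocation: Varga→Lot C ($103), Petrov→Lot G ($174), Ghosh→Lot D ($150), Rossi→Lot E ($171); total welfare W = $598.
Petrov receives Lot G at value $174, so the others get W − 174 = $424.
Without Petrov: best allocation of the remaining 3 bidders over all 4 lots is Varga→Lot D ($122), Ghosh→Lot G ($170), Rossi→Lot E ($171), total $463.
VCG payment = (others' best without Petrov) − (others' welfare with Petrov) = 463 − 424 = $39.

Petrov pays $39.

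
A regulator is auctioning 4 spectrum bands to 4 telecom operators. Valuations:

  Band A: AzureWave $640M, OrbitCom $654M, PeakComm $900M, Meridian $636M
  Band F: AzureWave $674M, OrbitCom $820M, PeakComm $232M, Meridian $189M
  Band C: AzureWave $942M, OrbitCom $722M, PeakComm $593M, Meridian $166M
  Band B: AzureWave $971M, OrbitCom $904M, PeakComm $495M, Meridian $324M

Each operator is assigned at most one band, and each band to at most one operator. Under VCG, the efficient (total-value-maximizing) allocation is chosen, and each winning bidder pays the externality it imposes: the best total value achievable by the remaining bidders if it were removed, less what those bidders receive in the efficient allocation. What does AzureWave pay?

AzureWave pays $84M.

Efficient allocation: AzureWave→Band B ($971M), OrbitCom→Band F ($820M), PeakComm→Band C ($593M), Meridian→Band A ($636M); total welfare W = $3020M.
AzureWave receives Band B at value $971M, so the others get W − 971 = $2049M.
Without AzureWave: best allocation of the remaining 3 bidders over all 4 bands is OrbitCom→Band B ($904M), PeakComm→Band C ($593M), Meridian→Band A ($636M), total $2133M.
VCG payment = (others' best without AzureWave) − (others' welfare with AzureWave) = 2133 − 2049 = $84M.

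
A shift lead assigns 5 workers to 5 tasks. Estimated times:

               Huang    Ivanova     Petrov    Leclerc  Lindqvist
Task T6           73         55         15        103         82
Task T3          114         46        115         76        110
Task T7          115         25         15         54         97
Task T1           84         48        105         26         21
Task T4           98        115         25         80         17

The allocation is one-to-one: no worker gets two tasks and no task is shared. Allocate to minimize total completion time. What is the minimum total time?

Minimum total: 177 min

Optimal: Huang→Task T6 (73 min), Ivanova→Task T3 (46 min), Petrov→Task T7 (15 min), Leclerc→Task T1 (26 min), Lindqvist→Task T4 (17 min) — total 73+46+15+26+17 = 177 min.
Min-entry greedy (repeatedly take the single cheapest remaining cell) gives 197 min, worse by 20.
Swapping Ivanova↔Lindqvist (Ivanova→Task T4 115 min, Lindqvist→Task T3 110 min) adds 162.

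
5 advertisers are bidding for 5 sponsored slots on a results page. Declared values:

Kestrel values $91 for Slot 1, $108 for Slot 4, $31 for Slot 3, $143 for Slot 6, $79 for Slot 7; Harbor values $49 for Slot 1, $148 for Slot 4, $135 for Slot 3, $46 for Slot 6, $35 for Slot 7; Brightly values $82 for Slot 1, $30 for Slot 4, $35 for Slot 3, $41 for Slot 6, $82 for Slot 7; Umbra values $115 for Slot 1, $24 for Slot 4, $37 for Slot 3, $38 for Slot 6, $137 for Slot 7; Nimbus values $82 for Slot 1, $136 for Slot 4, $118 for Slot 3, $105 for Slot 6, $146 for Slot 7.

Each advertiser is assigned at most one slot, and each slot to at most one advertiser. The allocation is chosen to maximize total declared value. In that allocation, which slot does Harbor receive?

Harbor receives Slot 3.

Optimal: Kestrel→Slot 6 ($143), Harbor→Slot 3 ($135), Brightly→Slot 1 ($82), Umbra→Slot 7 ($137), Nimbus→Slot 4 ($136) — total 143+135+82+137+136 = $633.
Next-best assignment: Kestrel→Slot 6, Harbor→Slot 4, Brightly→Slot 1, Umbra→Slot 7, Nimbus→Slot 3 = $628.
Swapping Brightly↔Kestrel (Brightly→Slot 6 $41, Kestrel→Slot 1 $91) loses 93.
Harbor's own top slot is Slot 4 ($148), but forcing Harbor→Slot 4 and reassigning the rest optimally gives only $628 — worse by 5.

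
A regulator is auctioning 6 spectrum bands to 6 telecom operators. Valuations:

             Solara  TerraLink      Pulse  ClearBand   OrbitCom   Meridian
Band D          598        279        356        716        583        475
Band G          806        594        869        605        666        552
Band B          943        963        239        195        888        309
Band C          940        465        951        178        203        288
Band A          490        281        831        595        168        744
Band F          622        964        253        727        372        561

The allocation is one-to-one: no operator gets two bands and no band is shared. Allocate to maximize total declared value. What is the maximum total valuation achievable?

Maximum total: $5121M

Optimal: Solara→Band C ($940M), TerraLink→Band F ($964M), Pulse→Band G ($869M), ClearBand→Band D ($716M), OrbitCom→Band B ($888M), Meridian→Band A ($744M) — total 940+964+869+716+888+744 = $5121M.
Max-entry greedy (repeatedly take the single best remaining cell) gives $4984M, worse by 137.
Next-best assignment: Solara→Band G, TerraLink→Band F, Pulse→Band C, ClearBand→Band D, OrbitCom→Band B, Meridian→Band A = $5069M.
Swapping Solara↔Meridian (Solara→Band A $490M, Meridian→Band C $288M) loses 906.
Checked against all permutations: $5121M is optimal.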